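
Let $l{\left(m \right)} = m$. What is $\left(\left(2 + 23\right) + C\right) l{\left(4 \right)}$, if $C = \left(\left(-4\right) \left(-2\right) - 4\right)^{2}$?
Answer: $164$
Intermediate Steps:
$C = 16$ ($C = \left(8 - 4\right)^{2} = 4^{2} = 16$)
$\left(\left(2 + 23\right) + C\right) l{\left(4 \right)} = \left(\left(2 + 23\right) + 16\right) 4 = \left(25 + 16\right) 4 = 41 \cdot 4 = 164$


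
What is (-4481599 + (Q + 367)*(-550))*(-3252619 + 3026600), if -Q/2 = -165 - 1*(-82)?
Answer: 1079183994231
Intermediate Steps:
Q = 166 (Q = -2*(-165 - 1*(-82)) = -2*(-165 + 82) = -2*(-83) = 166)
(-4481599 + (Q + 367)*(-550))*(-3252619 + 3026600) = (-4481599 + (166 + 367)*(-550))*(-3252619 + 3026600) = (-4481599 + 533*(-550))*(-226019) = (-4481599 - 293150)*(-226019) = -4774749*(-226019) = 1079183994231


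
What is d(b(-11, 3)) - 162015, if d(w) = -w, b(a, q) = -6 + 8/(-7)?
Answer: -1134055/7 ≈ -1.6201e+5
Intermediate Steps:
b(a, q) = -50/7 (b(a, q) = -6 + 8*(-1/7) = -6 - 8/7 = -50/7)
d(b(-11, 3)) - 162015 = -1*(-50/7) - 162015 = 50/7 - 162015 = -1134055/7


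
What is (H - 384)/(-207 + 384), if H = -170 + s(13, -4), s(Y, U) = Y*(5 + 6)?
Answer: -137/59 ≈ -2.3220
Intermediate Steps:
s(Y, U) = 11*Y (s(Y, U) = Y*11 = 11*Y)
H = -27 (H = -170 + 11*13 = -170 + 143 = -27)
(H - 384)/(-207 + 384) = (-27 - 384)/(-207 + 384) = -411/177 = -411*1/177 = -137/59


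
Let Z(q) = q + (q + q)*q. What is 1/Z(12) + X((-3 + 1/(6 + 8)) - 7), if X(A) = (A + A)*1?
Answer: -41693/2100 ≈ -19.854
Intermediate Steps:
X(A) = 2*A (X(A) = (2*A)*1 = 2*A)
Z(q) = q + 2*q² (Z(q) = q + (2*q)*q = q + 2*q²)
1/Z(12) + X((-3 + 1/(6 + 8)) - 7) = 1/(12*(1 + 2*12)) + 2*((-3 + 1/(6 + 8)) - 7) = 1/(12*(1 + 24)) + 2*((-3 + 1/14) - 7) = 1/(12*25) + 2*((-3 + 1/14) - 7) = 1/300 + 2*(-41/14 - 7) = 1/300 + 2*(-139/14) = 1/300 - 139/7 = -41693/2100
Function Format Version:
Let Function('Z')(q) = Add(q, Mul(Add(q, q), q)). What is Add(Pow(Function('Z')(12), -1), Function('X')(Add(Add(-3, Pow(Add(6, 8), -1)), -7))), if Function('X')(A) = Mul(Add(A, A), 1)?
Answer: Rational(-41693, 2100) ≈ -19.854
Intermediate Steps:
Function('X')(A) = Mul(2, A) (Function('X')(A) = Mul(Mul(2, A), 1) = Mul(2, A))
Function('Z')(q) = Add(q, Mul(2, Pow(q, 2))) (Function('Z')(q) = Add(q, Mul(Mul(2, q), q)) = Add(q, Mul(2, Pow(q, 2))))
Add(Pow(Function('Z')(12), -1), Function('X')(Add(Add(-3, Pow(Add(6, 8), -1)), -7))) = Add(Pow(Mul(12, Add(1, Mul(2, 12))), -1), Mul(2, Add(Add(-3, Pow(Add(6, 8), -1)), -7))) = Add(Pow(Mul(12, Add(1, 24)), -1), Mul(2, Add(Add(-3, Pow(14, -1)), -7))) = Add(Pow(Mul(12, 25), -1), Mul(2, Add(Add(-3, Rational(1, 14)), -7))) = Add(Pow(300, -1), Mul(2, Add(Rational(-41, 14), -7))) = Add(Rational(1, 300), Mul(2, Rational(-139, 14))) = Add(Rational(1, 300), Rational(-139, 7)) = Rational(-41693, 2100)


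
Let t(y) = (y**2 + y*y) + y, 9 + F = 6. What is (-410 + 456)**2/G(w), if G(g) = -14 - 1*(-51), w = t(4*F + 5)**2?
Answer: 2116/37 ≈ 57.189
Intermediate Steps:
F = -3 (F = -9 + 6 = -3)
t(y) = y + 2*y**2 (t(y) = (y**2 + y**2) + y = 2*y**2 + y = y + 2*y**2)
w = 8281 (w = ((4*(-3) + 5)*(1 + 2*(4*(-3) + 5)))**2 = ((-12 + 5)*(1 + 2*(-12 + 5)))**2 = (-7*(1 + 2*(-7)))**2 = (-7*(1 - 14))**2 = (-7*(-13))**2 = 91**2 = 8281)
G(g) = 37 (G(g) = -14 + 51 = 37)
(-410 + 456)**2/G(w) = (-410 + 456)**2/37 = 46**2*(1/37) = 2116*(1/37) = 2116/37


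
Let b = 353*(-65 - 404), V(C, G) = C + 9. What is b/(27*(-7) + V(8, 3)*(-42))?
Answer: 23651/129 ≈ 183.34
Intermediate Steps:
V(C, G) = 9 + C
b = -165557 (b = 353*(-469) = -165557)
b/(27*(-7) + V(8, 3)*(-42)) = -165557/(27*(-7) + (9 + 8)*(-42)) = -165557/(-189 + 17*(-42)) = -165557/(-189 - 714) = -165557/(-903) = -165557*(-1/903) = 23651/129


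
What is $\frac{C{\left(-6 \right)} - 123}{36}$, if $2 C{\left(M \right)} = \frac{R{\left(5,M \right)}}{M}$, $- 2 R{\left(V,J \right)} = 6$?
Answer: $- \frac{491}{144} \approx -3.4097$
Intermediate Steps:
$R{\left(V,J \right)} = -3$ ($R{\left(V,J \right)} = \left(- \frac{1}{2}\right) 6 = -3$)
$C{\left(M \right)} = - \frac{3}{2 M}$ ($C{\left(M \right)} = \frac{\left(-3\right) \frac{1}{M}}{2} = - \frac{3}{2 M}$)
$\frac{C{\left(-6 \right)} - 123}{36} = \frac{- \frac{3}{2 \left(-6\right)} - 123}{36} = \frac{\left(- \frac{3}{2}\right) \left(- \frac{1}{6}\right) - 123}{36} = \frac{\frac{1}{4} - 123}{36} = \frac{1}{36} \left(- \frac{491}{4}\right) = - \frac{491}{144}$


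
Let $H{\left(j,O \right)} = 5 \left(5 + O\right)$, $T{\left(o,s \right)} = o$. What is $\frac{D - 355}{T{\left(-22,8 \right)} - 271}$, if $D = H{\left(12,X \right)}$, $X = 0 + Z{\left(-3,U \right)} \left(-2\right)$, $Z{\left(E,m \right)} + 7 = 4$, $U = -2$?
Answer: $\frac{300}{293} \approx 1.0239$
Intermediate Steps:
$Z{\left(E,m \right)} = -3$ ($Z{\left(E,m \right)} = -7 + 4 = -3$)
$X = 6$ ($X = 0 - -6 = 0 + 6 = 6$)
$H{\left(j,O \right)} = 25 + 5 O$
$D = 55$ ($D = 25 + 5 \cdot 6 = 25 + 30 = 55$)
$\frac{D - 355}{T{\left(-22,8 \right)} - 271} = \frac{55 - 355}{-22 - 271} = - \frac{300}{-293} = \left(-300\right) \left(- \frac{1}{293}\right) = \frac{300}{293}$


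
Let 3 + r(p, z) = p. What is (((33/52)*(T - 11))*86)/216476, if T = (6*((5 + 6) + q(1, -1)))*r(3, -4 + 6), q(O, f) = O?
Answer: -15609/5628376 ≈ -0.0027733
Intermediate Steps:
r(p, z) = -3 + p
T = 0 (T = (6*((5 + 6) + 1))*(-3 + 3) = (6*(11 + 1))*0 = (6*12)*0 = 72*0 = 0)
(((33/52)*(T - 11))*86)/216476 = (((33/52)*(0 - 11))*86)/216476 = (((33*(1/52))*(-11))*86)*(1/216476) = (((33/52)*(-11))*86)*(1/216476) = -363/52*86*(1/216476) = -15609/26*1/216476 = -15609/5628376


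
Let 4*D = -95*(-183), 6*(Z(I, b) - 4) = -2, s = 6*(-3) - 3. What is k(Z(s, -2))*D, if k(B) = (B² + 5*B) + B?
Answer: 1848605/12 ≈ 1.5405e+5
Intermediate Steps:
s = -21 (s = -18 - 3 = -21)
Z(I, b) = 11/3 (Z(I, b) = 4 + (⅙)*(-2) = 4 - ⅓ = 11/3)
D = 17385/4 (D = (-95*(-183))/4 = (¼)*17385 = 17385/4 ≈ 4346.3)
k(B) = B² + 6*B
k(Z(s, -2))*D = (11*(6 + 11/3)/3)*(17385/4) = ((11/3)*(29/3))*(17385/4) = (319/9)*(17385/4) = 1848605/12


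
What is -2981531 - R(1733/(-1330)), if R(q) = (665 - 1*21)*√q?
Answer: -2981531 - 46*I*√2304890/95 ≈ -2.9815e+6 - 735.12*I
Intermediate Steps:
R(q) = 644*√q (R(q) = (665 - 21)*√q = 644*√q)
-2981531 - R(1733/(-1330)) = -2981531 - 644*√(1733/(-1330)) = -2981531 - 644*√(1733*(-1/1330)) = -2981531 - 644*√(-1733/1330) = -2981531 - 644*I*√2304890/1330 = -2981531 - 46*I*√2304890/95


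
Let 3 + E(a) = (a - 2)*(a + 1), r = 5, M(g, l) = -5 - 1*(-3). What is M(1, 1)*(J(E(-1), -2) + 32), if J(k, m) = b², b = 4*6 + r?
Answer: -1746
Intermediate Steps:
M(g, l) = -2 (M(g, l) = -5 + 3 = -2)
b = 29 (b = 4*6 + 5 = 24 + 5 = 29)
E(a) = -3 + (1 + a)*(-2 + a) (E(a) = -3 + (a - 2)*(a + 1) = -3 + (-2 + a)*(1 + a) = -3 + (1 + a)*(-2 + a))
J(k, m) = 841 (J(k, m) = 29² = 841)
M(1, 1)*(J(E(-1), -2) + 32) = -2*(841 + 32) = -2*873 = -1746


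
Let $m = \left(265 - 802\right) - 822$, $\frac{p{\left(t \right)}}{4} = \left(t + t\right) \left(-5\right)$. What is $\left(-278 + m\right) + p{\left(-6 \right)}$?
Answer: $-1397$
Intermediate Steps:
$p{\left(t \right)} = - 40 t$ ($p{\left(t \right)} = 4 \left(t + t\right) \left(-5\right) = 4 \cdot 2 t \left(-5\right) = 4 \left(- 10 t\right) = - 40 t$)
$m = -1359$ ($m = -537 - 822 = -1359$)
$\left(-278 + m\right) + p{\left(-6 \right)} = \left(-278 - 1359\right) - -240 = -1637 + 240 = -1397$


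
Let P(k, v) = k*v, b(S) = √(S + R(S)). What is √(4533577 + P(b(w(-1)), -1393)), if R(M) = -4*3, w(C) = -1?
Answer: √(4533577 - 1393*I*√13) ≈ 2129.2 - 1.18*I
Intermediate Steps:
R(M) = -12
b(S) = √(-12 + S) (b(S) = √(S - 12) = √(-12 + S))
√(4533577 + P(b(w(-1)), -1393)) = √(4533577 + √(-12 - 1)*(-1393)) = √(4533577 + √(-13)*(-1393)) = √(4533577 + (I*√13)*(-1393)) = √(4533577 - 1393*I*√13)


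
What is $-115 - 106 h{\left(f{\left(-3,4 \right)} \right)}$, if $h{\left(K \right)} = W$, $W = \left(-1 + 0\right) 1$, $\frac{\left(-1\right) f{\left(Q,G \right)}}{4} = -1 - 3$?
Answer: $-9$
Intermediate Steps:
$f{\left(Q,G \right)} = 16$ ($f{\left(Q,G \right)} = - 4 \left(-1 - 3\right) = \left(-4\right) \left(-4\right) = 16$)
$W = -1$ ($W = \left(-1\right) 1 = -1$)
$h{\left(K \right)} = -1$
$-115 - 106 h{\left(f{\left(-3,4 \right)} \right)} = -115 - -106 = -115 + 106 = -9$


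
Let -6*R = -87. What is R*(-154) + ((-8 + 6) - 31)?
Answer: -2266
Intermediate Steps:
R = 29/2 (R = -1/6*(-87) = 29/2 ≈ 14.500)
R*(-154) + ((-8 + 6) - 31) = (29/2)*(-154) + ((-8 + 6) - 31) = -2233 + (-2 - 31) = -2233 - 33 = -2266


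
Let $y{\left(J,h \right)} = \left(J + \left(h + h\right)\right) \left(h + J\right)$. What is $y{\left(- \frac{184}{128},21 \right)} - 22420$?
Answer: $- \frac{5536383}{256} \approx -21627.0$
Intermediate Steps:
$y{\left(J,h \right)} = \left(J + h\right) \left(J + 2 h\right)$ ($y{\left(J,h \right)} = \left(J + 2 h\right) \left(J + h\right) = \left(J + h\right) \left(J + 2 h\right)$)
$y{\left(- \frac{184}{128},21 \right)} - 22420 = \left(\left(- \frac{184}{128}\right)^{2} + 2 \cdot 21^{2} + 3 \left(- \frac{184}{128}\right) 21\right) - 22420 = \left(\left(\left(-184\right) \frac{1}{128}\right)^{2} + 2 \cdot 441 + 3 \left(\left(-184\right) \frac{1}{128}\right) 21\right) - 22420 = \left(\left(- \frac{23}{16}\right)^{2} + 882 + 3 \left(- \frac{23}{16}\right) 21\right) - 22420 = \left(\frac{529}{256} + 882 - \frac{1449}{16}\right) - 22420 = \frac{203137}{256} - 22420 = - \frac{5536383}{256}$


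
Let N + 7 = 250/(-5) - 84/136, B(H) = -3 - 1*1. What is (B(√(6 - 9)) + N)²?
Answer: 4389025/1156 ≈ 3796.7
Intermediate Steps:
B(H) = -4 (B(H) = -3 - 1 = -4)
N = -1959/34 (N = -7 + (250/(-5) - 84/136) = -7 + (250*(-⅕) - 84*1/136) = -7 + (-50 - 21/34) = -7 - 1721/34 = -1959/34 ≈ -57.618)
(B(√(6 - 9)) + N)² = (-4 - 1959/34)² = (-2095/34)² = 4389025/1156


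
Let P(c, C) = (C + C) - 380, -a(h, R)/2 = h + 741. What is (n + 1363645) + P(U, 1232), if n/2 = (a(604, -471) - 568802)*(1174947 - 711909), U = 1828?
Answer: -529243659663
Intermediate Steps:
a(h, R) = -1482 - 2*h (a(h, R) = -2*(h + 741) = -2*(741 + h) = -1482 - 2*h)
n = -529245025392 (n = 2*(((-1482 - 2*604) - 568802)*(1174947 - 711909)) = 2*(((-1482 - 1208) - 568802)*463038) = 2*((-2690 - 568802)*463038) = 2*(-571492*463038) = 2*(-264622512696) = -529245025392)
P(c, C) = -380 + 2*C (P(c, C) = 2*C - 380 = -380 + 2*C)
(n + 1363645) + P(U, 1232) = (-529245025392 + 1363645) + (-380 + 2*1232) = -529243661747 + (-380 + 2464) = -529243661747 + 2084 = -529243659663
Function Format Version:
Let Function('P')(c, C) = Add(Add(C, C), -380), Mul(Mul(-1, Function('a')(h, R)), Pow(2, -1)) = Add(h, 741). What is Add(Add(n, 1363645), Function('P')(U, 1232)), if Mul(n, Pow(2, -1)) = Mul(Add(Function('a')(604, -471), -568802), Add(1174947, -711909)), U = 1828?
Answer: -529243659663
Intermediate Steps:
Function('a')(h, R) = Add(-1482, Mul(-2, h)) (Function('a')(h, R) = Mul(-2, Add(h, 741)) = Mul(-2, Add(741, h)) = Add(-1482, Mul(-2, h)))
n = -529245025392 (n = Mul(2, Mul(Add(Add(-1482, Mul(-2, 604)), -568802), Add(1174947, -711909))) = Mul(2, Mul(Add(Add(-1482, -1208), -568802), 463038)) = Mul(2, Mul(Add(-2690, -568802), 463038)) = Mul(2, Mul(-571492, 463038)) = Mul(2, -264622512696) = -529245025392)
Function('P')(c, C) = Add(-380, Mul(2, C)) (Function('P')(c, C) = Add(Mul(2, C), -380) = Add(-380, Mul(2, C)))
Add(Add(n, 1363645), Function('P')(U, 1232)) = Add(Add(-529245025392, 1363645), Add(-380, Mul(2, 1232))) = Add(-529243661747, Add(-380, 2464)) = Add(-529243661747, 2084) = -529243659663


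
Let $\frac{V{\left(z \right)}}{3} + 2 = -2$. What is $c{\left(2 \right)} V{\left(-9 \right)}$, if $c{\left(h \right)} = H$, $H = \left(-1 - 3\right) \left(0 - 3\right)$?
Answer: $-144$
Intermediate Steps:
$H = 12$ ($H = \left(-4\right) \left(-3\right) = 12$)
$V{\left(z \right)} = -12$ ($V{\left(z \right)} = -6 + 3 \left(-2\right) = -6 - 6 = -12$)
$c{\left(h \right)} = 12$
$c{\left(2 \right)} V{\left(-9 \right)} = 12 \left(-12\right) = -144$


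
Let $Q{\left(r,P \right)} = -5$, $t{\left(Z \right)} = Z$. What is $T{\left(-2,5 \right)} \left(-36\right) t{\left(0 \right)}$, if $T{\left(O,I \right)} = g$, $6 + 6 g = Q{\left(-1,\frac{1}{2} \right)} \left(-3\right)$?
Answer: $0$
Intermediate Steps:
$g = \frac{3}{2}$ ($g = -1 + \frac{\left(-5\right) \left(-3\right)}{6} = -1 + \frac{1}{6} \cdot 15 = -1 + \frac{5}{2} = \frac{3}{2} \approx 1.5$)
$T{\left(O,I \right)} = \frac{3}{2}$
$T{\left(-2,5 \right)} \left(-36\right) t{\left(0 \right)} = \frac{3}{2} \left(-36\right) 0 = \left(-54\right) 0 = 0$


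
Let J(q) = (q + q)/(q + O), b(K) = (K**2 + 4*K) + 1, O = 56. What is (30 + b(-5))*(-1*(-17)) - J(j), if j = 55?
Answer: 67822/111 ≈ 611.01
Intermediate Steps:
b(K) = 1 + K**2 + 4*K
J(q) = 2*q/(56 + q) (J(q) = (q + q)/(q + 56) = (2*q)/(56 + q) = 2*q/(56 + q))
(30 + b(-5))*(-1*(-17)) - J(j) = (30 + (1 + (-5)**2 + 4*(-5)))*(-1*(-17)) - 2*55/(56 + 55) = (30 + (1 + 25 - 20))*17 - 2*55/111 = (30 + 6)*17 - 2*55/111 = 36*17 - 1*110/111 = 612 - 110/111 = 67822/111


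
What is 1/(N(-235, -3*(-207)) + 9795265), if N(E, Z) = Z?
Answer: 1/9795886 ≈ 1.0208e-7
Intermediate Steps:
1/(N(-235, -3*(-207)) + 9795265) = 1/(-3*(-207) + 9795265) = 1/(621 + 9795265) = 1/9795886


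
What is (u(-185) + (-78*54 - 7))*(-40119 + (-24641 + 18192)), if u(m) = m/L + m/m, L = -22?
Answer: 2156354524/11 ≈ 1.9603e+8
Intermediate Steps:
u(m) = 1 - m/22 (u(m) = m/(-22) + m/m = m*(-1/22) + 1 = -m/22 + 1 = 1 - m/22)
(u(-185) + (-78*54 - 7))*(-40119 + (-24641 + 18192)) = ((1 - 1/22*(-185)) + (-78*54 - 7))*(-40119 + (-24641 + 18192)) = ((1 + 185/22) + (-4212 - 7))*(-40119 - 6449) = (207/22 - 4219)*(-46568) = -92611/22*(-46568) = 2156354524/11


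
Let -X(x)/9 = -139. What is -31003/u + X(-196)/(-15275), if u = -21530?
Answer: 89327359/65774150 ≈ 1.3581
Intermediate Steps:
X(x) = 1251 (X(x) = -9*(-139) = 1251)
-31003/u + X(-196)/(-15275) = -31003/(-21530) + 1251/(-15275) = -31003*(-1/21530) + 1251*(-1/15275) = 31003/21530 - 1251/15275 = 89327359/65774150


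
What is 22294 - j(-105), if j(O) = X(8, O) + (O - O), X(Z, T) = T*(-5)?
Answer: 21769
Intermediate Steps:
X(Z, T) = -5*T
j(O) = -5*O (j(O) = -5*O + (O - O) = -5*O + 0 = -5*O)
22294 - j(-105) = 22294 - (-5)*(-105) = 22294 - 1*525 = 22294 - 525 = 21769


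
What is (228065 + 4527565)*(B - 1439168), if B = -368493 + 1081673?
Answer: -3452530312440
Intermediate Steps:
B = 713180
(228065 + 4527565)*(B - 1439168) = (228065 + 4527565)*(713180 - 1439168) = 4755630*(-725988) = -3452530312440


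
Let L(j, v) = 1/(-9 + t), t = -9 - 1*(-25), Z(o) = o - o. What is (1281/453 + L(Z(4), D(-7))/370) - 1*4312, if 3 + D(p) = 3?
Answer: -1685273999/391090 ≈ -4309.2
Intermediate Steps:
Z(o) = 0
D(p) = 0 (D(p) = -3 + 3 = 0)
t = 16 (t = -9 + 25 = 16)
L(j, v) = 1/7 (L(j, v) = 1/(-9 + 16) = 1/7)
(1281/453 + L(Z(4), D(-7))/370) - 1*4312 = (1281/453 + (1/7)/370) - 1*4312 = (1281*(1/453) + (1/7)*(1/370)) - 4312 = (427/151 + 1/2590) - 4312 = 1106081/391090 - 4312 = -1685273999/391090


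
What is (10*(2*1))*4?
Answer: 80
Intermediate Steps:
(10*(2*1))*4 = (10*2)*4 = 20*4 = 80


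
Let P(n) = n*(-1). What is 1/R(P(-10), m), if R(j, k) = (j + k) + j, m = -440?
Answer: -1/420 ≈ -0.0023810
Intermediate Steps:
P(n) = -n
R(j, k) = k + 2*j
1/R(P(-10), m) = 1/(-440 + 2*(-1*(-10))) = 1/(-440 + 2*10) = 1/(-440 + 20) = 1/(-420) = -1/420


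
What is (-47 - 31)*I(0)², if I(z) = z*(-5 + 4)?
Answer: 0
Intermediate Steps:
I(z) = -z (I(z) = z*(-1) = -z)
(-47 - 31)*I(0)² = (-47 - 31)*(-1*0)² = -78*0² = -78*0 = 0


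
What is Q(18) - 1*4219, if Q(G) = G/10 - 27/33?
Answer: -231991/55 ≈ -4218.0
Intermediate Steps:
Q(G) = -9/11 + G/10 (Q(G) = G*(⅒) - 27*1/33 = G/10 - 9/11 = -9/11 + G/10)
Q(18) - 1*4219 = (-9/11 + (⅒)*18) - 1*4219 = (-9/11 + 9/5) - 4219 = 54/55 - 4219 = -231991/55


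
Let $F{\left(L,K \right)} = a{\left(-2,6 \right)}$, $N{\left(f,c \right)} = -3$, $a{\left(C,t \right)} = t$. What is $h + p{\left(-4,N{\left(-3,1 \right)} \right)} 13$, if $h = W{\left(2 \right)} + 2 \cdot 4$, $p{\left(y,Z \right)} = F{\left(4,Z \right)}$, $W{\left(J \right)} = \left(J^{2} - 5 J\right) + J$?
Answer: $82$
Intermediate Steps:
$F{\left(L,K \right)} = 6$
$W{\left(J \right)} = J^{2} - 4 J$
$p{\left(y,Z \right)} = 6$
$h = 4$ ($h = 2 \left(-4 + 2\right) + 2 \cdot 4 = 2 \left(-2\right) + 8 = -4 + 8 = 4$)
$h + p{\left(-4,N{\left(-3,1 \right)} \right)} 13 = 4 + 6 \cdot 13 = 4 + 78 = 82$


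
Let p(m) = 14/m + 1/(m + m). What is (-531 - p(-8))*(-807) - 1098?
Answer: 6815301/16 ≈ 4.2596e+5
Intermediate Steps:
p(m) = 29/(2*m) (p(m) = 14/m + 1/(2*m) = 29/(2*m))
(-531 - p(-8))*(-807) - 1098 = (-531 - 29/(2*(-8)))*(-807) - 1098 = (-531 - 29*(-1)/(2*8))*(-807) - 1098 = (-531 - 1*(-29/16))*(-807) - 1098 = (-531 + 29/16)*(-807) - 1098 = -8467/16*(-807) - 1098 = 6832869/16 - 1098 = 6815301/16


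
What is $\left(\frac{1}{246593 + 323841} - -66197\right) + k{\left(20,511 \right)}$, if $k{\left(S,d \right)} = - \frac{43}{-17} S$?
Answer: $\frac{642427904723}{9697378} \approx 66248.0$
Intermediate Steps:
$k{\left(S,d \right)} = \frac{43 S}{17}$ ($k{\left(S,d \right)} = \left(-43\right) \left(- \frac{1}{17}\right) S = \frac{43 S}{17}$)
$\left(\frac{1}{246593 + 323841} - -66197\right) + k{\left(20,511 \right)} = \left(\frac{1}{246593 + 323841} - -66197\right) + \frac{43}{17} \cdot 20 = \left(\frac{1}{570434} + 66197\right) + \frac{860}{17} = \frac{37761019499}{570434} + \frac{860}{17} = \frac{642427904723}{9697378}$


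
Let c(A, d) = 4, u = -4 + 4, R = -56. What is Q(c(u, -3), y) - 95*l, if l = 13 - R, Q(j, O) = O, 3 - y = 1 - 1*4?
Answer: -6549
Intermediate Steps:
u = 0
y = 6 (y = 3 - (1 - 1*4) = 3 - (1 - 4) = 3 - 1*(-3) = 3 + 3 = 6)
l = 69 (l = 13 - 1*(-56) = 13 + 56 = 69)
Q(c(u, -3), y) - 95*l = 6 - 95*69 = 6 - 6555 = -6549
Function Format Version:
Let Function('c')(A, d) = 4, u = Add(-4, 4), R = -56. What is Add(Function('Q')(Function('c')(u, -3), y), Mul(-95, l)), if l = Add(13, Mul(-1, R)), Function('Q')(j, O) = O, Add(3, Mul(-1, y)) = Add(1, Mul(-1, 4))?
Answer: -6549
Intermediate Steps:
u = 0
y = 6 (y = Add(3, Mul(-1, Add(1, Mul(-1, 4)))) = Add(3, Mul(-1, Add(1, -4))) = Add(3, Mul(-1, -3)) = Add(3, 3) = 6)
l = 69 (l = Add(13, Mul(-1, -56)) = Add(13, 56) = 69)
Add(Function('Q')(Function('c')(u, -3), y), Mul(-95, l)) = Add(6, Mul(-95, 69)) = Add(6, -6555) = -6549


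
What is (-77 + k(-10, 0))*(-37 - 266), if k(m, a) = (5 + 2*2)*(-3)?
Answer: 31512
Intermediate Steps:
k(m, a) = -27 (k(m, a) = (5 + 4)*(-3) = 9*(-3) = -27)
(-77 + k(-10, 0))*(-37 - 266) = (-77 - 27)*(-37 - 266) = -104*(-303) = 31512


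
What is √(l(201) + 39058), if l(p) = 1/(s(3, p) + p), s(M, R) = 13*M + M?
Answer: √28473285/27 ≈ 197.63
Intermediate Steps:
s(M, R) = 14*M
l(p) = 1/(42 + p) (l(p) = 1/(14*3 + p) = 1/(42 + p))
√(l(201) + 39058) = √(1/(42 + 201) + 39058) = √(1/243 + 39058) = √(9491095/243) = √28473285/27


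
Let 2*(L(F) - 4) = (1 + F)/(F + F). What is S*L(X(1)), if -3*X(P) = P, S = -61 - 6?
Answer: -469/2 ≈ -234.50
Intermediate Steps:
S = -67
X(P) = -P/3
L(F) = 4 + (1 + F)/(4*F) (L(F) = 4 + ((1 + F)/(F + F))/2 = 4 + ((1 + F)/((2*F)))/2 = 4 + ((1 + F)*(1/(2*F)))/2 = 4 + ((1 + F)/(2*F))/2 = 4 + (1 + F)/(4*F))
S*L(X(1)) = -67*(1 + 17*(-1/3*1))/(4*((-1/3*1))) = -67*(1 + 17*(-1/3))/(4*(-1/3)) = -67*(-3)*(1 - 17/3)/4 = -67*(-3)*(-14)/(4*3) = -67*7/2 = -469/2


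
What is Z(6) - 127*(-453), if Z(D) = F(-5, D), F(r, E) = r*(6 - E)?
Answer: 57531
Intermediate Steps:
Z(D) = -30 + 5*D (Z(D) = -5*(6 - D) = -30 + 5*D)
Z(6) - 127*(-453) = (-30 + 5*6) - 127*(-453) = (-30 + 30) + 57531 = 0 + 57531 = 57531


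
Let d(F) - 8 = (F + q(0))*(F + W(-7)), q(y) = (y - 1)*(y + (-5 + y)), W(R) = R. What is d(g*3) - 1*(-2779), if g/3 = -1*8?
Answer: 8080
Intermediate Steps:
q(y) = (-1 + y)*(-5 + 2*y)
g = -24 (g = 3*(-1*8) = 3*(-8) = -24)
d(F) = 8 + (-7 + F)*(5 + F) (d(F) = 8 + (F + (5 - 7*0 + 2*0**2))*(F - 7) = 8 + (F + (5 + 0 + 2*0))*(-7 + F) = 8 + (F + (5 + 0 + 0))*(-7 + F) = 8 + (F + 5)*(-7 + F) = 8 + (5 + F)*(-7 + F) = 8 + (-7 + F)*(5 + F))
d(g*3) - 1*(-2779) = (-27 + (-24*3)**2 - (-48)*3) - 1*(-2779) = (-27 + (-72)**2 - 2*(-72)) + 2779 = (-27 + 5184 + 144) + 2779 = 5301 + 2779 = 8080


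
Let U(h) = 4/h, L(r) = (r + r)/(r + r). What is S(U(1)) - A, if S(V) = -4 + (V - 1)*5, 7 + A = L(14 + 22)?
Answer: 17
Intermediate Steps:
L(r) = 1 (L(r) = (2*r)/((2*r)) = (2*r)*(1/(2*r)) = 1)
A = -6 (A = -7 + 1 = -6)
S(V) = -9 + 5*V (S(V) = -4 + (-1 + V)*5 = -4 + (-5 + 5*V) = -9 + 5*V)
S(U(1)) - A = (-9 + 5*(4/1)) - 1*(-6) = (-9 + 5*(4*1)) + 6 = (-9 + 5*4) + 6 = (-9 + 20) + 6 = 11 + 6 = 17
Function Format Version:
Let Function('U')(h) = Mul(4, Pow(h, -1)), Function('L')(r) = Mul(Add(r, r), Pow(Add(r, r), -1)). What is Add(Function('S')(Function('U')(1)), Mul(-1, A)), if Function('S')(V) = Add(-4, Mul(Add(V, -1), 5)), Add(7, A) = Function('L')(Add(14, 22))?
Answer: 17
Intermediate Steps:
Function('L')(r) = 1 (Function('L')(r) = Mul(Mul(2, r), Pow(Mul(2, r), -1)) = Mul(Mul(2, r), Mul(Rational(1, 2), Pow(r, -1))) = 1)
A = -6 (A = Add(-7, 1) = -6)
Function('S')(V) = Add(-9, Mul(5, V)) (Function('S')(V) = Add(-4, Mul(Add(-1, V), 5)) = Add(-4, Add(-5, Mul(5, V))) = Add(-9, Mul(5, V)))
Add(Function('S')(Function('U')(1)), Mul(-1, A)) = Add(Add(-9, Mul(5, Mul(4, Pow(1, -1)))), Mul(-1, -6)) = Add(Add(-9, Mul(5, Mul(4, 1))), 6) = Add(Add(-9, Mul(5, 4)), 6) = Add(Add(-9, 20), 6) = Add(11, 6) = 17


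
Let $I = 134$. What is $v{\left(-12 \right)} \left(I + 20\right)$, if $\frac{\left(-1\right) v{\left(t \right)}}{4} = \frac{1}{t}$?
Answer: $\frac{154}{3} \approx 51.333$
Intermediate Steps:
$v{\left(t \right)} = - \frac{4}{t}$
$v{\left(-12 \right)} \left(I + 20\right) = - \frac{4}{-12} \left(134 + 20\right) = \left(-4\right) \left(- \frac{1}{12}\right) 154 = \frac{1}{3} \cdot 154 = \frac{154}{3}$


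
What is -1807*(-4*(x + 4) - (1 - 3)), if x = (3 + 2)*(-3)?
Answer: -83122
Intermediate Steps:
x = -15 (x = 5*(-3) = -15)
-1807*(-4*(x + 4) - (1 - 3)) = -1807*(-4*(-15 + 4) - (1 - 3)) = -1807*(-4*(-11) - (-2)) = -1807*(44 - 1*(-2)) = -1807*(44 + 2) = -1807*46 = -83122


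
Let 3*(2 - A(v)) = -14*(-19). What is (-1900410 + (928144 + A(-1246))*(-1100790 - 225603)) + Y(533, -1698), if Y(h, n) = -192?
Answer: -1230970651134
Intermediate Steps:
A(v) = -260/3 (A(v) = 2 - (-14)*(-19)/3 = 2 - ⅓*266 = 2 - 266/3 = -260/3)
(-1900410 + (928144 + A(-1246))*(-1100790 - 225603)) + Y(533, -1698) = (-1900410 + (928144 - 260/3)*(-1100790 - 225603)) - 192 = (-1900410 + (2784172/3)*(-1326393)) - 192 = (-1900410 - 1230968750532) - 192 = -1230970650942 - 192 = -1230970651134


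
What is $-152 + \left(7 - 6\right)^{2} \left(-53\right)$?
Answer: $-205$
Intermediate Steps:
$-152 + \left(7 - 6\right)^{2} \left(-53\right) = -152 + 1^{2} \left(-53\right) = -152 + 1 \left(-53\right) = -152 - 53 = -205$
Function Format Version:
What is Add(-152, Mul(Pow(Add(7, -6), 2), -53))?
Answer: -205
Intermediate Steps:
Add(-152, Mul(Pow(Add(7, -6), 2), -53)) = Add(-152, Mul(Pow(1, 2), -53)) = Add(-152, Mul(1, -53)) = Add(-152, -53) = -205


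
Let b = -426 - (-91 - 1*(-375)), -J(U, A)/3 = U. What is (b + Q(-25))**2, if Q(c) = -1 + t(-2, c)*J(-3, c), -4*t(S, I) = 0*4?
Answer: 505521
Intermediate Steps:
J(U, A) = -3*U
t(S, I) = 0 (t(S, I) = -0*4 = -1/4*0 = 0)
b = -710 (b = -426 - (-91 + 375) = -426 - 1*284 = -426 - 284 = -710)
Q(c) = -1 (Q(c) = -1 + 0*(-3*(-3)) = -1 + 0*9 = -1 + 0 = -1)
(b + Q(-25))**2 = (-710 - 1)**2 = (-711)**2 = 505521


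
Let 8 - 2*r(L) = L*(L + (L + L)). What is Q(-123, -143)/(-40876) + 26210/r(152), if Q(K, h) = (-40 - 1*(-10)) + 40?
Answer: -66981655/88527197 ≈ -0.75662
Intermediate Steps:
Q(K, h) = 10 (Q(K, h) = (-40 + 10) + 40 = -30 + 40 = 10)
r(L) = 4 - 3*L²/2 (r(L) = 4 - L*(L + (L + L))/2 = 4 - L*(L + 2*L)/2 = 4 - L*3*L/2 = 4 - 3*L²/2)
Q(-123, -143)/(-40876) + 26210/r(152) = 10/(-40876) + 26210/(4 - 3/2*152²) = 10*(-1/40876) + 26210/(4 - 3/2*23104) = -5/20438 + 26210/(4 - 34656) = -5/20438 + 26210/(-34652) = -5/20438 + 26210*(-1/34652) = -5/20438 - 13105/17326 = -66981655/88527197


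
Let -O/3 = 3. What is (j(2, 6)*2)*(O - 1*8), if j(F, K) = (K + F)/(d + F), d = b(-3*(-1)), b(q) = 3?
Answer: -272/5 ≈ -54.400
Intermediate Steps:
O = -9 (O = -3*3 = -9)
d = 3
j(F, K) = (F + K)/(3 + F) (j(F, K) = (K + F)/(3 + F) = (F + K)/(3 + F))
(j(2, 6)*2)*(O - 1*8) = (((2 + 6)/(3 + 2))*2)*(-9 - 1*8) = ((8/5)*2)*(-9 - 8) = (((⅕)*8)*2)*(-17) = ((8/5)*2)*(-17) = (16/5)*(-17) = -272/5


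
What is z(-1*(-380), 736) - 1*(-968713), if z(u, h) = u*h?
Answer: 1248393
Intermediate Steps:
z(u, h) = h*u
z(-1*(-380), 736) - 1*(-968713) = 736*(-1*(-380)) - 1*(-968713) = 736*380 + 968713 = 279680 + 968713 = 1248393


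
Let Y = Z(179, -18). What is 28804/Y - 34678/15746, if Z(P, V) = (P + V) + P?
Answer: 55219658/669205 ≈ 82.515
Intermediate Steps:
Z(P, V) = V + 2*P
Y = 340 (Y = -18 + 2*179 = -18 + 358 = 340)
28804/Y - 34678/15746 = 28804/340 - 34678/15746 = 28804*(1/340) - 34678*1/15746 = 7201/85 - 17339/7873 = 55219658/669205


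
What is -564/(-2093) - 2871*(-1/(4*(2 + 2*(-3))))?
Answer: -5999979/33488 ≈ -179.17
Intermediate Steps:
-564/(-2093) - 2871*(-1/(4*(2 + 2*(-3)))) = -564*(-1/2093) - 2871*(-1/(4*(2 - 6))) = 564/2093 - 2871/((-4*(-4))) = 564/2093 - 2871/16 = -5999979/33488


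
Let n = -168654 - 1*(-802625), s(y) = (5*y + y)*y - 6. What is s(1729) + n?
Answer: 18570611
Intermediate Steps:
s(y) = -6 + 6*y**2 (s(y) = (6*y)*y - 6 = 6*y**2 - 6 = -6 + 6*y**2)
n = 633971 (n = -168654 + 802625 = 633971)
s(1729) + n = (-6 + 6*1729**2) + 633971 = (-6 + 6*2989441) + 633971 = (-6 + 17936646) + 633971 = 17936640 + 633971 = 18570611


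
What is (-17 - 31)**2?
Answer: 2304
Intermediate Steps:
(-17 - 31)**2 = (-48)**2 = 2304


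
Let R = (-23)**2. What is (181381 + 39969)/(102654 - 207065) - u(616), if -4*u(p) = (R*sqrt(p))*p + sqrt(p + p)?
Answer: -221350/104411 + sqrt(77) + 162932*sqrt(154) ≈ 2.0219e+6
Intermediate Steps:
R = 529
u(p) = -529*p**(3/2)/4 - sqrt(2)*sqrt(p)/4 (u(p) = -((529*sqrt(p))*p + sqrt(p + p))/4 = -(529*p**(3/2) + sqrt(2*p))/4 = -(529*p**(3/2) + sqrt(2)*sqrt(p))/4 = -529*p**(3/2)/4 - sqrt(2)*sqrt(p)/4)
(181381 + 39969)/(102654 - 207065) - u(616) = (181381 + 39969)/(102654 - 207065) - sqrt(616)*(-sqrt(2) - 529*616)/4 = 221350/(-104411) - 2*sqrt(154)*(-sqrt(2) - 325864)/4 = 221350*(-1/104411) - 2*sqrt(154)*(-325864 - sqrt(2))/4 = -221350/104411 - sqrt(154)*(-325864 - sqrt(2))/2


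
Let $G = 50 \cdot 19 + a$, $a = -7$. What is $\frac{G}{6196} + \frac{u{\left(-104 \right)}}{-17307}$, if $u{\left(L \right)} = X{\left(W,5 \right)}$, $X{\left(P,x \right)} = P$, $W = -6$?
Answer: $\frac{5452559}{35744724} \approx 0.15254$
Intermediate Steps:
$u{\left(L \right)} = -6$
$G = 943$ ($G = 50 \cdot 19 - 7 = 950 - 7 = 943$)
$\frac{G}{6196} + \frac{u{\left(-104 \right)}}{-17307} = \frac{943}{6196} - \frac{6}{-17307} = 943 \cdot \frac{1}{6196} - - \frac{2}{5769} = \frac{943}{6196} + \frac{2}{5769} = \frac{5452559}{35744724}$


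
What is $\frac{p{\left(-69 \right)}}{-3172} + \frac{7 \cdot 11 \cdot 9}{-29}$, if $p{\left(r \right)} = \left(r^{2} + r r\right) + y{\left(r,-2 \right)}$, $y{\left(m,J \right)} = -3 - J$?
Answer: $- \frac{2474305}{91988} \approx -26.898$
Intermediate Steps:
$p{\left(r \right)} = -1 + 2 r^{2}$ ($p{\left(r \right)} = \left(r^{2} + r r\right) - 1 = \left(r^{2} + r^{2}\right) + \left(-3 + 2\right) = 2 r^{2} - 1 = -1 + 2 r^{2}$)
$\frac{p{\left(-69 \right)}}{-3172} + \frac{7 \cdot 11 \cdot 9}{-29} = \frac{-1 + 2 \left(-69\right)^{2}}{-3172} + \frac{7 \cdot 11 \cdot 9}{-29} = \left(-1 + 2 \cdot 4761\right) \left(- \frac{1}{3172}\right) + 77 \cdot 9 \left(- \frac{1}{29}\right) = \left(-1 + 9522\right) \left(- \frac{1}{3172}\right) + 693 \left(- \frac{1}{29}\right) = 9521 \left(- \frac{1}{3172}\right) - \frac{693}{29} = - \frac{9521}{3172} - \frac{693}{29} = - \frac{2474305}{91988}$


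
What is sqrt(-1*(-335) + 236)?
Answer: sqrt(571) ≈ 23.896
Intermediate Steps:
sqrt(-1*(-335) + 236) = sqrt(335 + 236) = sqrt(571)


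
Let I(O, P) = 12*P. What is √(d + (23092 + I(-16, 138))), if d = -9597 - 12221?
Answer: √2930 ≈ 54.129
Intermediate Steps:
d = -21818
√(d + (23092 + I(-16, 138))) = √(-21818 + (23092 + 12*138)) = √(-21818 + (23092 + 1656)) = √(-21818 + 24748) = √2930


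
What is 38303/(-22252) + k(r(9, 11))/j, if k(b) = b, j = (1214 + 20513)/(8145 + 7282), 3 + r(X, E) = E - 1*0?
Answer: 1914043551/483469204 ≈ 3.9590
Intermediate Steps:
r(X, E) = -3 + E (r(X, E) = -3 + (E - 1*0) = -3 + (E + 0) = -3 + E)
j = 21727/15427 ≈ 1.4084
38303/(-22252) + k(r(9, 11))/j = 38303/(-22252) + (-3 + 11)/(21727/15427) = 38303*(-1/22252) + 8*(15427/21727) = -38303/22252 + 123416/21727 = 1914043551/483469204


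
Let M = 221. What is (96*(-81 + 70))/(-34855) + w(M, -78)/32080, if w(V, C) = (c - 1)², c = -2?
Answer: 1367607/44725936 ≈ 0.030577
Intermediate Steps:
w(V, C) = 9 (w(V, C) = (-2 - 1)² = (-3)² = 9)
(96*(-81 + 70))/(-34855) + w(M, -78)/32080 = (96*(-81 + 70))/(-34855) + 9/32080 = (96*(-11))*(-1/34855) + 9*(1/32080) = -1056*(-1/34855) + 9/32080 = 1056/34855 + 9/32080 = 1367607/44725936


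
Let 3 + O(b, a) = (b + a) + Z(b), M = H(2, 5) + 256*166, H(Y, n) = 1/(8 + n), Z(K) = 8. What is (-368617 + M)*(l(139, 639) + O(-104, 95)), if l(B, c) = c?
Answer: -2692128220/13 ≈ -2.0709e+8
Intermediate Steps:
M = 552449/13 (M = 1/(8 + 5) + 256*166 = 1/13 + 42496 = 552449/13 ≈ 42496.)
O(b, a) = 5 + a + b (O(b, a) = -3 + ((b + a) + 8) = -3 + ((a + b) + 8) = -3 + (8 + a + b) = 5 + a + b)
(-368617 + M)*(l(139, 639) + O(-104, 95)) = (-368617 + 552449/13)*(639 + (5 + 95 - 104)) = -4239572*(639 - 4)/13 = -4239572/13*635 = -2692128220/13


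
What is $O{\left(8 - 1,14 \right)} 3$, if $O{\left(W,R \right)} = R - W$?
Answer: $21$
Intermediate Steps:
$O{\left(8 - 1,14 \right)} 3 = \left(14 - \left(8 - 1\right)\right) 3 = \left(14 - 7\right) 3 = 7 \cdot 3 = 21$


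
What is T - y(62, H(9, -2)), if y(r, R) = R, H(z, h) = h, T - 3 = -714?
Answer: -709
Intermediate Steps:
T = -711 (T = 3 - 714 = -711)
T - y(62, H(9, -2)) = -711 - 1*(-2) = -711 + 2 = -709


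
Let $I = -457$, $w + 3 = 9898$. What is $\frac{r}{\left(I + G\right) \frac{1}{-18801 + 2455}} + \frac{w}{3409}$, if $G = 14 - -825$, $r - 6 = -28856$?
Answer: $\frac{803813579395}{651119} \approx 1.2345 \cdot 10^{6}$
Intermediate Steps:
$w = 9895$ ($w = -3 + 9898 = 9895$)
$r = -28850$ ($r = 6 - 28856 = -28850$)
$G = 839$ ($G = 14 + 825 = 839$)
$\frac{r}{\left(I + G\right) \frac{1}{-18801 + 2455}} + \frac{w}{3409} = - \frac{28850}{\left(-457 + 839\right) \frac{1}{-18801 + 2455}} + \frac{9895}{3409} = - \frac{28850}{382 \frac{1}{-16346}} + 9895 \cdot \frac{1}{3409} = - \frac{28850}{382 \left(- \frac{1}{16346}\right)} + \frac{9895}{3409} = - \frac{28850}{- \frac{191}{8173}} + \frac{9895}{3409} = \left(-28850\right) \left(- \frac{8173}{191}\right) + \frac{9895}{3409} = \frac{235791050}{191} + \frac{9895}{3409} = \frac{803813579395}{651119}$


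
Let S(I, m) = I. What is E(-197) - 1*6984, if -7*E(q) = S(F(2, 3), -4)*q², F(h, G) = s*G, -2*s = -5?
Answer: -679911/14 ≈ -48565.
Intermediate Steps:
s = 5/2 (s = -½*(-5) = 5/2 ≈ 2.5000)
F(h, G) = 5*G/2
E(q) = -15*q²/14 (E(q) = -(5/2)*3*q²/7 = -15*q²/14)
E(-197) - 1*6984 = -15/14*(-197)² - 1*6984 = -15/14*38809 - 6984 = -582135/14 - 6984 = -679911/14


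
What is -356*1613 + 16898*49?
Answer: 253774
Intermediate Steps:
-356*1613 + 16898*49 = -574228 + 828002 = 253774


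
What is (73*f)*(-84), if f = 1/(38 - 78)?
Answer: 1533/10 ≈ 153.30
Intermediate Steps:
f = -1/40 (f = 1/(-40) = -1/40 ≈ -0.025000)
(73*f)*(-84) = (73*(-1/40))*(-84) = -73/40*(-84) = 1533/10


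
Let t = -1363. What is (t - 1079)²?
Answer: 5963364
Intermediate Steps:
(t - 1079)² = (-1363 - 1079)² = (-2442)² = 5963364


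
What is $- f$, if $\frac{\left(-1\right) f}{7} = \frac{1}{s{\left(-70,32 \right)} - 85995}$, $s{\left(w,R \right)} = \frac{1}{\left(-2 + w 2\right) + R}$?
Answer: $- \frac{770}{9459451} \approx -8.14 \cdot 10^{-5}$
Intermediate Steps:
$s{\left(w,R \right)} = \frac{1}{-2 + R + 2 w}$ ($s{\left(w,R \right)} = \frac{1}{\left(-2 + 2 w\right) + R} = \frac{1}{-2 + R + 2 w}$)
$f = \frac{770}{9459451}$ ($f = - \frac{7}{\frac{1}{-2 + 32 + 2 \left(-70\right)} - 85995} = - \frac{7}{\frac{1}{-2 + 32 - 140} - 85995} = - \frac{7}{\frac{1}{-110} - 85995} = - \frac{7}{- \frac{1}{110} - 85995} = - \frac{7}{- \frac{9459451}{110}} = \left(-7\right) \left(- \frac{110}{9459451}\right) = \frac{770}{9459451} \approx 8.14 \cdot 10^{-5}$)
$- f = \left(-1\right) \frac{770}{9459451} = - \frac{770}{9459451}$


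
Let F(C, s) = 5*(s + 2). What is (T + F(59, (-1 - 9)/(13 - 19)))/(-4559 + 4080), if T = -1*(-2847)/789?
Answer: -17312/377931 ≈ -0.045807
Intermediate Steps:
T = 949/263 (T = 2847*(1/789) = 949/263 ≈ 3.6084)
F(C, s) = 10 + 5*s (F(C, s) = 5*(2 + s) = 10 + 5*s)
(T + F(59, (-1 - 9)/(13 - 19)))/(-4559 + 4080) = (949/263 + (10 + 5*((-1 - 9)/(13 - 19))))/(-4559 + 4080) = (949/263 + (10 + 5*(-10/(-6))))/(-479) = (949/263 + (10 + 5*(-10*(-1/6))))*(-1/479) = (949/263 + (10 + 5*(5/3)))*(-1/479) = (949/263 + (10 + 25/3))*(-1/479) = (949/263 + 55/3)*(-1/479) = (17312/789)*(-1/479) = -17312/377931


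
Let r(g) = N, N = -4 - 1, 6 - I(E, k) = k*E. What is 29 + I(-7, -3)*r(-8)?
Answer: 104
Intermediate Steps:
I(E, k) = 6 - E*k (I(E, k) = 6 - k*E = 6 - E*k)
N = -5
r(g) = -5
29 + I(-7, -3)*r(-8) = 29 + (6 - 1*(-7)*(-3))*(-5) = 29 + (6 - 21)*(-5) = 29 - 15*(-5) = 29 + 75 = 104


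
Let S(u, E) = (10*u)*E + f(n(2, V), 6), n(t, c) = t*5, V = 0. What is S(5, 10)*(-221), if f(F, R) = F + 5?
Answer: -113815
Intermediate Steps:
n(t, c) = 5*t
f(F, R) = 5 + F
S(u, E) = 15 + 10*E*u (S(u, E) = (10*u)*E + (5 + 5*2) = 10*E*u + (5 + 10) = 10*E*u + 15 = 15 + 10*E*u)
S(5, 10)*(-221) = (15 + 10*10*5)*(-221) = (15 + 500)*(-221) = 515*(-221) = -113815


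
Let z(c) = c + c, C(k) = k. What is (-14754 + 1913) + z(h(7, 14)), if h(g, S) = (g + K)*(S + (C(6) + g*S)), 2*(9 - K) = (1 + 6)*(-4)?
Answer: -5761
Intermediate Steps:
K = 23 (K = 9 - (1 + 6)*(-4)/2 = 9 - 7*(-4)/2 = 9 - 1/2*(-28) = 9 + 14 = 23)
h(g, S) = (23 + g)*(6 + S + S*g) (h(g, S) = (g + 23)*(S + (6 + g*S)) = (23 + g)*(S + (6 + S*g)) = (23 + g)*(6 + S + S*g))
z(c) = 2*c
(-14754 + 1913) + z(h(7, 14)) = (-14754 + 1913) + 2*(138 + 6*7 + 23*14 + 14*7**2 + 24*14*7) = -12841 + 2*(138 + 42 + 322 + 14*49 + 2352) = -12841 + 2*(138 + 42 + 322 + 686 + 2352) = -12841 + 2*3540 = -12841 + 7080 = -5761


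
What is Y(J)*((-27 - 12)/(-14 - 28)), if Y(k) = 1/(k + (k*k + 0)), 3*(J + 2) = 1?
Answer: 117/140 ≈ 0.83571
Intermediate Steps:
J = -5/3 (J = -2 + (1/3)*1 = -2 + 1/3 = -5/3 ≈ -1.6667)
Y(k) = 1/(k + k**2) (Y(k) = 1/(k + (k**2 + 0)) = 1/(k + k**2))
Y(J)*((-27 - 12)/(-14 - 28)) = (1/((-5/3)*(1 - 5/3)))*((-27 - 12)/(-14 - 28)) = (-3/(5*(-2/3)))*(-39/(-42)) = (-3/5*(-3/2))*(-39*(-1/42)) = (9/10)*(13/14) = 117/140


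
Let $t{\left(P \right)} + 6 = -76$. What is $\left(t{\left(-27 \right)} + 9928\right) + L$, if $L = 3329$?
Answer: $13175$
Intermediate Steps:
$t{\left(P \right)} = -82$ ($t{\left(P \right)} = -6 - 76 = -82$)
$\left(t{\left(-27 \right)} + 9928\right) + L = \left(-82 + 9928\right) + 3329 = 9846 + 3329 = 13175$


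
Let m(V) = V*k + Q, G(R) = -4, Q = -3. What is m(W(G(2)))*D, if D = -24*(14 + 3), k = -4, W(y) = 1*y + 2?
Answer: -2040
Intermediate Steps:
W(y) = 2 + y (W(y) = y + 2 = 2 + y)
m(V) = -3 - 4*V (m(V) = V*(-4) - 3 = -4*V - 3 = -3 - 4*V)
D = -408 (D = -24*17 = -408)
m(W(G(2)))*D = (-3 - 4*(2 - 4))*(-408) = (-3 - 4*(-2))*(-408) = (-3 + 8)*(-408) = 5*(-408) = -2040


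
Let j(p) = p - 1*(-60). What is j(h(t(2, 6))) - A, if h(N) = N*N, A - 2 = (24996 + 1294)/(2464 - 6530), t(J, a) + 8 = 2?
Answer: 204247/2033 ≈ 100.47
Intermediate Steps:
t(J, a) = -6 (t(J, a) = -8 + 2 = -6)
A = -9079/2033 (A = 2 + (24996 + 1294)/(2464 - 6530) = 2 + 26290/(-4066) = 2 + 26290*(-1/4066) = 2 - 13145/2033 = -9079/2033 ≈ -4.4658)
h(N) = N**2
j(p) = 60 + p (j(p) = p + 60 = 60 + p)
j(h(t(2, 6))) - A = (60 + (-6)**2) - 1*(-9079/2033) = (60 + 36) + 9079/2033 = 96 + 9079/2033 = 204247/2033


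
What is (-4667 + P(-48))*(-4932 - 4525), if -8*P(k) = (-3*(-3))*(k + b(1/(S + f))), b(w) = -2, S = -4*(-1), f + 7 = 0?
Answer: 174415451/4 ≈ 4.3604e+7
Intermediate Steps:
f = -7 (f = -7 + 0 = -7)
S = 4
P(k) = 9/4 - 9*k/8 (P(k) = -(-3*(-3))*(k - 2)/8 = -9*(-2 + k)/8 = -(-18 + 9*k)/8 = 9/4 - 9*k/8)
(-4667 + P(-48))*(-4932 - 4525) = (-4667 + (9/4 - 9/8*(-48)))*(-4932 - 4525) = (-4667 + (9/4 + 54))*(-9457) = (-4667 + 225/4)*(-9457) = -18443/4*(-9457) = 174415451/4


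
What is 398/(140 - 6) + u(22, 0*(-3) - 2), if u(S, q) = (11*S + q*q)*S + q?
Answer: 362669/67 ≈ 5413.0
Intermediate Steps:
u(S, q) = q + S*(q² + 11*S) (u(S, q) = (11*S + q²)*S + q = (q² + 11*S)*S + q = S*(q² + 11*S) + q = q + S*(q² + 11*S))
398/(140 - 6) + u(22, 0*(-3) - 2) = 398/(140 - 6) + ((0*(-3) - 2) + 11*22² + 22*(0*(-3) - 2)²) = 398/134 + ((0 - 2) + 11*484 + 22*(0 - 2)²) = (1/134)*398 + (-2 + 5324 + 22*(-2)²) = 199/67 + (-2 + 5324 + 22*4) = 199/67 + (-2 + 5324 + 88) = 199/67 + 5410 = 362669/67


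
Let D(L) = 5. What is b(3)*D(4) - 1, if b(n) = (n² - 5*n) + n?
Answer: -16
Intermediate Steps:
b(n) = n² - 4*n
b(3)*D(4) - 1 = (3*(-4 + 3))*5 - 1 = (3*(-1))*5 - 1 = -3*5 - 1 = -15 - 1 = -16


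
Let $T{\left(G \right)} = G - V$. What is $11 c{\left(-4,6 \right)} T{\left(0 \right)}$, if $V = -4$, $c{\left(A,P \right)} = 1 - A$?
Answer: $220$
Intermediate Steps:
$T{\left(G \right)} = 4 + G$ ($T{\left(G \right)} = G - -4 = G + 4 = 4 + G$)
$11 c{\left(-4,6 \right)} T{\left(0 \right)} = 11 \left(1 - -4\right) \left(4 + 0\right) = 11 \left(1 + 4\right) 4 = 11 \cdot 5 \cdot 4 = 55 \cdot 4 = 220$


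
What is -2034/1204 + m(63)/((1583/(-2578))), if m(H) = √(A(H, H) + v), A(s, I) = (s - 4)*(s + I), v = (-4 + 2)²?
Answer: -1017/602 - 2578*√7438/1583 ≈ -142.14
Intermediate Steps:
v = 4 (v = (-2)² = 4)
A(s, I) = (-4 + s)*(I + s)
m(H) = √(4 - 8*H + 2*H²) (m(H) = √((H² - 4*H - 4*H + H*H) + 4) = √((H² - 4*H - 4*H + H²) + 4) = √((-8*H + 2*H²) + 4) = √(4 - 8*H + 2*H²))
-2034/1204 + m(63)/((1583/(-2578))) = -2034/1204 + √(4 - 8*63 + 2*63²)/((1583/(-2578))) = -2034*1/1204 + √(4 - 504 + 2*3969)/((1583*(-1/2578))) = -1017/602 + √(4 - 504 + 7938)/(-1583/2578) = -1017/602 + √7438*(-2578/1583) = -1017/602 - 2578*√7438/1583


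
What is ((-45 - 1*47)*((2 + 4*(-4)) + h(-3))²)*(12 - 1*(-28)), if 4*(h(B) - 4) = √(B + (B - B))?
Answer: -367310 + 18400*I*√3 ≈ -3.6731e+5 + 31870.0*I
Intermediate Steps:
h(B) = 4 + √B/4 (h(B) = 4 + √(B + (B - B))/4 = 4 + √(B + 0)/4 = 4 + √B/4)
((-45 - 1*47)*((2 + 4*(-4)) + h(-3))²)*(12 - 1*(-28)) = ((-45 - 1*47)*((2 + 4*(-4)) + (4 + √(-3)/4))²)*(12 - 1*(-28)) = ((-45 - 47)*((2 - 16) + (4 + (I*√3)/4))²)*(12 + 28) = -92*(-14 + (4 + I*√3/4))²*40 = -92*(-10 + I*√3/4)²*40 = -3680*(-10 + I*√3/4)²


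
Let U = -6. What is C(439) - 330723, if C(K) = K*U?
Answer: -333357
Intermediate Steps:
C(K) = -6*K (C(K) = K*(-6) = -6*K)
C(439) - 330723 = -6*439 - 330723 = -2634 - 330723 = -333357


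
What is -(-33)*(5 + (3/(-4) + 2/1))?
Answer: 825/4 ≈ 206.25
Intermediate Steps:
-(-33)*(5 + (3/(-4) + 2/1)) = -(-33)*(5 + (3*(-1/4) + 2*1)) = -(-33)*(5 + (-3/4 + 2)) = -(-33)*(5 + 5/4) = -(-33)*25/4 = -11*(-75/4) = 825/4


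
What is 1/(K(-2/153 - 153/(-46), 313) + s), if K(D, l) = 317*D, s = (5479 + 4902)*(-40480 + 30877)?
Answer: -7038/701601981745 ≈ -1.0031e-8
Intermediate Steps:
s = -99688743 (s = 10381*(-9603) = -99688743)
1/(K(-2/153 - 153/(-46), 313) + s) = 1/(317*(-2/153 - 153/(-46)) - 99688743) = 1/(317*(-2*1/153 - 153*(-1/46)) - 99688743) = 1/(317*(-2/153 + 153/46) - 99688743) = 1/(317*(23317/7038) - 99688743) = 1/(7391489/7038 - 99688743) = 1/(-701601981745/7038) = -7038/701601981745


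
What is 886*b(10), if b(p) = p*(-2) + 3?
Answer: -15062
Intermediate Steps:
b(p) = 3 - 2*p (b(p) = -2*p + 3 = 3 - 2*p)
886*b(10) = 886*(3 - 2*10) = 886*(3 - 20) = 886*(-17) = -15062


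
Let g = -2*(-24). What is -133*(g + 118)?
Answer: -22078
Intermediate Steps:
g = 48
-133*(g + 118) = -133*(48 + 118) = -133*166 = -22078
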